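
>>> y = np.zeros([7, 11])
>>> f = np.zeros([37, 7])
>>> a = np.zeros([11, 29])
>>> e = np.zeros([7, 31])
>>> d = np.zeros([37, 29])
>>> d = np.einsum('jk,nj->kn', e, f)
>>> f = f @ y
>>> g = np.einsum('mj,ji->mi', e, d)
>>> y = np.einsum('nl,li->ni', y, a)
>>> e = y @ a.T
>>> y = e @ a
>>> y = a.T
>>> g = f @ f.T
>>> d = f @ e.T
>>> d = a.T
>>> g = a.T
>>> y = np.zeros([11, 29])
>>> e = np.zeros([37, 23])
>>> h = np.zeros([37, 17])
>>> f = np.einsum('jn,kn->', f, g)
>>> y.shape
(11, 29)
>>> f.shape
()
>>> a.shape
(11, 29)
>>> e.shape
(37, 23)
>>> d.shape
(29, 11)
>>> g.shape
(29, 11)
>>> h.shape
(37, 17)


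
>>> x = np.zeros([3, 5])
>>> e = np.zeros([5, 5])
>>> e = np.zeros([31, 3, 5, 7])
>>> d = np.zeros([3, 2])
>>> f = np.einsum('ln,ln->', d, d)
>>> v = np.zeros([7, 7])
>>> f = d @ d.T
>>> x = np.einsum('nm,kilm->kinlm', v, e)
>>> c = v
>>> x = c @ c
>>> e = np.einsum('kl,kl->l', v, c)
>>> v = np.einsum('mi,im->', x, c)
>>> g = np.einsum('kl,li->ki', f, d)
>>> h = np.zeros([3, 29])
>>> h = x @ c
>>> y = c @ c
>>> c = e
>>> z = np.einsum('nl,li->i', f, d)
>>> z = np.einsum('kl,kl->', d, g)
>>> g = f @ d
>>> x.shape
(7, 7)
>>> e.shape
(7,)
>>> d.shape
(3, 2)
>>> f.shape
(3, 3)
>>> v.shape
()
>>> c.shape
(7,)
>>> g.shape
(3, 2)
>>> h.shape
(7, 7)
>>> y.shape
(7, 7)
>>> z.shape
()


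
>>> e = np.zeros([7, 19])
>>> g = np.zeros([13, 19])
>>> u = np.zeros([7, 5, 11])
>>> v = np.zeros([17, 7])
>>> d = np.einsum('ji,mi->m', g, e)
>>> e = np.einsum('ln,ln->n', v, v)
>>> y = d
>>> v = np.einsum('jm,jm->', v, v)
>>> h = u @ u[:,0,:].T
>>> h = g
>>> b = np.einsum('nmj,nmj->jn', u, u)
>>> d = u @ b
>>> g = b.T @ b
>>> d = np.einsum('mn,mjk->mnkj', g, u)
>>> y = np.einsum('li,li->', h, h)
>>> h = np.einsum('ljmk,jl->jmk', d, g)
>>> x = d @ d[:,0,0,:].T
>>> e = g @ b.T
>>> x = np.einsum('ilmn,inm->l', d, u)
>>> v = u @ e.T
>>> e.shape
(7, 11)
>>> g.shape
(7, 7)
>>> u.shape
(7, 5, 11)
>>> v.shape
(7, 5, 7)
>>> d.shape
(7, 7, 11, 5)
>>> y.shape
()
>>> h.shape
(7, 11, 5)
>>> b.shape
(11, 7)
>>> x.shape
(7,)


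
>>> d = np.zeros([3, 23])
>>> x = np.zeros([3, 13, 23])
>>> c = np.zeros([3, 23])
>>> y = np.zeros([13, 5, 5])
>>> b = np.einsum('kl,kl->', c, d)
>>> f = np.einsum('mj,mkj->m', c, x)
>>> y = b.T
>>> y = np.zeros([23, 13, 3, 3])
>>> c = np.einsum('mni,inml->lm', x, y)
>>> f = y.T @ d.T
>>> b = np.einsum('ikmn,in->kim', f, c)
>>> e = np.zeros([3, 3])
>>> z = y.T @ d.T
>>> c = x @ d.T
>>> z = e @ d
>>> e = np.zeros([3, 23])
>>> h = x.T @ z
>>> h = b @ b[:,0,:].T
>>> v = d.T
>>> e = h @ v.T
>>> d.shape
(3, 23)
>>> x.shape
(3, 13, 23)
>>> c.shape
(3, 13, 3)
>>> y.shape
(23, 13, 3, 3)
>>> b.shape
(3, 3, 13)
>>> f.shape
(3, 3, 13, 3)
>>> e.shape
(3, 3, 23)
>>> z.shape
(3, 23)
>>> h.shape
(3, 3, 3)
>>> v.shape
(23, 3)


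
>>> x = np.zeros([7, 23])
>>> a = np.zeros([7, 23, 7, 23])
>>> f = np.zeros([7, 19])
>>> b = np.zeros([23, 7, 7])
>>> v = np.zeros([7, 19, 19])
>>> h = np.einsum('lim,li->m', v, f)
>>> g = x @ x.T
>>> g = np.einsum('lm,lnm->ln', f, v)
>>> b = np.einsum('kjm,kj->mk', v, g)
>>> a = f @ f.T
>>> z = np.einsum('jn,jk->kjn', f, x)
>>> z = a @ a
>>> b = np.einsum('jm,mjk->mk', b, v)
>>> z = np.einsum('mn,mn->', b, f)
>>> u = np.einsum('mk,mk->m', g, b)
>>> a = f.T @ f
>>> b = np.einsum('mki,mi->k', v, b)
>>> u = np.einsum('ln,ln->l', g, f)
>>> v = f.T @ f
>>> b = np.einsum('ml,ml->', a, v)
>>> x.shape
(7, 23)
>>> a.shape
(19, 19)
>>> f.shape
(7, 19)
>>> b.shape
()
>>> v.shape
(19, 19)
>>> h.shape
(19,)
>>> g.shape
(7, 19)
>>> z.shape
()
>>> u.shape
(7,)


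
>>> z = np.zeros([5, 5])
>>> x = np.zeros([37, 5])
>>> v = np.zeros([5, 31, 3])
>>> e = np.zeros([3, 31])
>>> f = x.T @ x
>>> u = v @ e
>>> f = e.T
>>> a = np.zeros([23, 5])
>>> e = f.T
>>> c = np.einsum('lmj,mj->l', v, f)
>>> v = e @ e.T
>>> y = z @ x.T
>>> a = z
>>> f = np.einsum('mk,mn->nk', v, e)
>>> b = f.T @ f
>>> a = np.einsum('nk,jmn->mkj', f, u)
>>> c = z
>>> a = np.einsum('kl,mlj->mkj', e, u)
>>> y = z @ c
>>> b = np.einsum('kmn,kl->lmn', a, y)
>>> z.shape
(5, 5)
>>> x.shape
(37, 5)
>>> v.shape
(3, 3)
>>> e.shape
(3, 31)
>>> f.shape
(31, 3)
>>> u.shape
(5, 31, 31)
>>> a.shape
(5, 3, 31)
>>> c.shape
(5, 5)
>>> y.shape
(5, 5)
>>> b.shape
(5, 3, 31)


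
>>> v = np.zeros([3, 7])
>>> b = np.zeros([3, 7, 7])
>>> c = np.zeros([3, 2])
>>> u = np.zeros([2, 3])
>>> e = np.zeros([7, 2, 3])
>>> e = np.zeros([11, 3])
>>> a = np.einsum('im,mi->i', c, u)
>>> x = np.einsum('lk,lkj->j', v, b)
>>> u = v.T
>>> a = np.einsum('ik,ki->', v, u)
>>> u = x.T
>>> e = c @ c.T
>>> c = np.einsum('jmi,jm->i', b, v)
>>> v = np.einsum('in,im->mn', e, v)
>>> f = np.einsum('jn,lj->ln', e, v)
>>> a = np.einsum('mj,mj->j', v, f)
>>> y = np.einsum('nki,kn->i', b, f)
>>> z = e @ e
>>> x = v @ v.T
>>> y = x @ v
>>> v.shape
(7, 3)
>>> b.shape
(3, 7, 7)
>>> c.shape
(7,)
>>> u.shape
(7,)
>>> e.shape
(3, 3)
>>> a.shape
(3,)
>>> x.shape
(7, 7)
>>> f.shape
(7, 3)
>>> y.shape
(7, 3)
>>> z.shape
(3, 3)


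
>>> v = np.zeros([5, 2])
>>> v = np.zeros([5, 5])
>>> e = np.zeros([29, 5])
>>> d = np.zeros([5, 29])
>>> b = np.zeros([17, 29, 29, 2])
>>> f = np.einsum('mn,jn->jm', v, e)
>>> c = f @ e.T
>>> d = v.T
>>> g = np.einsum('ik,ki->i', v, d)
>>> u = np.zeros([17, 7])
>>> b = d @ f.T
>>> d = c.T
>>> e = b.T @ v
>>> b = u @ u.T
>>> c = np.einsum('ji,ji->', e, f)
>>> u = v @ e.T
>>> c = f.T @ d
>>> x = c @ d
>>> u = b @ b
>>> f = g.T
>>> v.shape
(5, 5)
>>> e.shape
(29, 5)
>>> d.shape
(29, 29)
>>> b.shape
(17, 17)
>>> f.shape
(5,)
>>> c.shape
(5, 29)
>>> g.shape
(5,)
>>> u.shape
(17, 17)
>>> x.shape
(5, 29)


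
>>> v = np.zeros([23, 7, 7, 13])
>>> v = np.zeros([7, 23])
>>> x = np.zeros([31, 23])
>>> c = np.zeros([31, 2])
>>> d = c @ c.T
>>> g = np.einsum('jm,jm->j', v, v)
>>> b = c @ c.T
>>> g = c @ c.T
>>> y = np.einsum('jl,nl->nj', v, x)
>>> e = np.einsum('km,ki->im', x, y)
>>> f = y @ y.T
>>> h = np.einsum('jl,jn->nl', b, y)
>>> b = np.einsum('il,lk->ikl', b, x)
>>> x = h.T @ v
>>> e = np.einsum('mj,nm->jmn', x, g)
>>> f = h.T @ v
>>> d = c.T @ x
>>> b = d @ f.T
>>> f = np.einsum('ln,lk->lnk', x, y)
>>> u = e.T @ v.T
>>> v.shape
(7, 23)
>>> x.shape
(31, 23)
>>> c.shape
(31, 2)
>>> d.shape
(2, 23)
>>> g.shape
(31, 31)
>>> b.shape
(2, 31)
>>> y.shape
(31, 7)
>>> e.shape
(23, 31, 31)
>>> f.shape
(31, 23, 7)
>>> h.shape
(7, 31)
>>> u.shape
(31, 31, 7)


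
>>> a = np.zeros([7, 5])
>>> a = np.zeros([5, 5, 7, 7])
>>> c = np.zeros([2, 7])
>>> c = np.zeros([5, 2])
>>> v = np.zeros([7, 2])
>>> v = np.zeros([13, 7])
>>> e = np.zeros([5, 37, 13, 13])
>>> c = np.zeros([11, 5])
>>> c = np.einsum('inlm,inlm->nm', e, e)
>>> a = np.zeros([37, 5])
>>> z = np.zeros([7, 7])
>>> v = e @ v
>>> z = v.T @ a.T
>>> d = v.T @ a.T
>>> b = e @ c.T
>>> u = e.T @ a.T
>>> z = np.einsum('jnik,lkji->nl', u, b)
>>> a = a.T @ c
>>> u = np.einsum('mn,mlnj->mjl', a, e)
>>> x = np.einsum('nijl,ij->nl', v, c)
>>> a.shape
(5, 13)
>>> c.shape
(37, 13)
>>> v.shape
(5, 37, 13, 7)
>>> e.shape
(5, 37, 13, 13)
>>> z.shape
(13, 5)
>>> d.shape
(7, 13, 37, 37)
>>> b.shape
(5, 37, 13, 37)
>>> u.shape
(5, 13, 37)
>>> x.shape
(5, 7)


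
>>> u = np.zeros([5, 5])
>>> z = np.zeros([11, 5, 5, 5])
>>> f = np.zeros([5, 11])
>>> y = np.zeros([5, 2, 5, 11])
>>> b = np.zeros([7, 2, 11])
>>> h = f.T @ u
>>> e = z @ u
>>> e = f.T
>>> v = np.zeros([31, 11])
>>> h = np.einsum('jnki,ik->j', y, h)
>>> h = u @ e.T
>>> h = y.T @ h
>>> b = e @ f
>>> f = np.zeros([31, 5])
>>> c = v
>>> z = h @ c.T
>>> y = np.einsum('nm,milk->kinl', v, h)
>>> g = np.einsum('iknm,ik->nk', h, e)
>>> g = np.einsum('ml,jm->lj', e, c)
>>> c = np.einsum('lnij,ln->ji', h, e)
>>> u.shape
(5, 5)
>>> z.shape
(11, 5, 2, 31)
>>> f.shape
(31, 5)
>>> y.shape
(11, 5, 31, 2)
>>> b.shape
(11, 11)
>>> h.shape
(11, 5, 2, 11)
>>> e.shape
(11, 5)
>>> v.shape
(31, 11)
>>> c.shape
(11, 2)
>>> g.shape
(5, 31)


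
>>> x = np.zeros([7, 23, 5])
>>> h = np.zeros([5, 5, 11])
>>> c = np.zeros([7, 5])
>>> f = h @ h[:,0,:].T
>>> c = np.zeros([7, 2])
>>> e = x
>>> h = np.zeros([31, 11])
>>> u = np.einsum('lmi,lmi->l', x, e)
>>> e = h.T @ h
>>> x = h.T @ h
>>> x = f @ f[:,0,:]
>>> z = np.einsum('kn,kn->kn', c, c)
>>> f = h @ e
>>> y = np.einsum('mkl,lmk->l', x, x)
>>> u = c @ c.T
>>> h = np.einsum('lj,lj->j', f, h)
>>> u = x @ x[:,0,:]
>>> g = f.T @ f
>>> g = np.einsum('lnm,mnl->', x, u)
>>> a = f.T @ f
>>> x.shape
(5, 5, 5)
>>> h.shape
(11,)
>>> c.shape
(7, 2)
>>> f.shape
(31, 11)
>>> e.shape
(11, 11)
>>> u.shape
(5, 5, 5)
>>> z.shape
(7, 2)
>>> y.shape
(5,)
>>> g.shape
()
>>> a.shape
(11, 11)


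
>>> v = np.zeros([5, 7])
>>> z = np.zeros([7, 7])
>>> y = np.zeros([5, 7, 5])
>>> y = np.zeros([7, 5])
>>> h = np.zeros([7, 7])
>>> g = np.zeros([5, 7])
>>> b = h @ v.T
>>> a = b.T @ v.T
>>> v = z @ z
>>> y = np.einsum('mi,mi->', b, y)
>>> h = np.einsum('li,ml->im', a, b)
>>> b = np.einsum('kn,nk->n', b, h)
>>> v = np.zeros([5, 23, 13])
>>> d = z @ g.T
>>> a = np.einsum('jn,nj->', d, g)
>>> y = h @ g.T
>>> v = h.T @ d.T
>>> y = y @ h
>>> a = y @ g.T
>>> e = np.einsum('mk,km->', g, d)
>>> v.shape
(7, 7)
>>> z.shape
(7, 7)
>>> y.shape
(5, 7)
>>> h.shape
(5, 7)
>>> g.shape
(5, 7)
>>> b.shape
(5,)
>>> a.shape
(5, 5)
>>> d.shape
(7, 5)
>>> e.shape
()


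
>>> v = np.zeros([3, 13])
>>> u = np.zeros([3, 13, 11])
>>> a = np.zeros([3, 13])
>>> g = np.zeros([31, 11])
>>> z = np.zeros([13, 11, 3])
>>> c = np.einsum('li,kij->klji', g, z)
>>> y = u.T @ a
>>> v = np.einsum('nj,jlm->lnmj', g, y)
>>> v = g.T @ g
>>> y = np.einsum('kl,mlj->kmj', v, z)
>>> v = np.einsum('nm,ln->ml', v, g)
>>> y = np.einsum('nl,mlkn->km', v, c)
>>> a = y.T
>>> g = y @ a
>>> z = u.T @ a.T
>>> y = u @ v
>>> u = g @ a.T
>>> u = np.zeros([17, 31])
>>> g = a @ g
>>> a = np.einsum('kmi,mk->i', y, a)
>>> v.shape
(11, 31)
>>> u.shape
(17, 31)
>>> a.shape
(31,)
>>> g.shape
(13, 3)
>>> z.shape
(11, 13, 13)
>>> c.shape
(13, 31, 3, 11)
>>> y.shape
(3, 13, 31)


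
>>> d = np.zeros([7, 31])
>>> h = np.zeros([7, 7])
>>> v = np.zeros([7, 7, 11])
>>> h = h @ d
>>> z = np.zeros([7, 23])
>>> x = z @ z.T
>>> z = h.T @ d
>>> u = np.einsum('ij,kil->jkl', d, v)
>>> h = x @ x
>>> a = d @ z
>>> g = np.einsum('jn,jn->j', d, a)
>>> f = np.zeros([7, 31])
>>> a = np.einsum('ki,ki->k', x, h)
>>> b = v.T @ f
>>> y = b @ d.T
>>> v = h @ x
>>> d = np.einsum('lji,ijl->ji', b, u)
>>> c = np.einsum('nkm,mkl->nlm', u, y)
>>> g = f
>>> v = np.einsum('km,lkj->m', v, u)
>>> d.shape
(7, 31)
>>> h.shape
(7, 7)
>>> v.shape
(7,)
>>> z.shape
(31, 31)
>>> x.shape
(7, 7)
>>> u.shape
(31, 7, 11)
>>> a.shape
(7,)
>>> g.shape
(7, 31)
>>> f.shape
(7, 31)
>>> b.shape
(11, 7, 31)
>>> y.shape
(11, 7, 7)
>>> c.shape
(31, 7, 11)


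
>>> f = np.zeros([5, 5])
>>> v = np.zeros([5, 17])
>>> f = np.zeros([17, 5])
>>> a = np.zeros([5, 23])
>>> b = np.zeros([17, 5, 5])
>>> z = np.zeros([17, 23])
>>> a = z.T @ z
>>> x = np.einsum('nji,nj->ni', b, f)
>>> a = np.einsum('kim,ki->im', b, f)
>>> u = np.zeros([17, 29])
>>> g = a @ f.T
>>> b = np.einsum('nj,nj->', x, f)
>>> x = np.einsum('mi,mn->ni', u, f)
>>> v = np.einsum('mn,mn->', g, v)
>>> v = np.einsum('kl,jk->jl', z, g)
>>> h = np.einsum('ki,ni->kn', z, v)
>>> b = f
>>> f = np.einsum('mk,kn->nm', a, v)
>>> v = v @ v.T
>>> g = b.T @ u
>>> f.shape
(23, 5)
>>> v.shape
(5, 5)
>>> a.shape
(5, 5)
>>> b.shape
(17, 5)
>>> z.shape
(17, 23)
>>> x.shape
(5, 29)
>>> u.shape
(17, 29)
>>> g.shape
(5, 29)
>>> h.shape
(17, 5)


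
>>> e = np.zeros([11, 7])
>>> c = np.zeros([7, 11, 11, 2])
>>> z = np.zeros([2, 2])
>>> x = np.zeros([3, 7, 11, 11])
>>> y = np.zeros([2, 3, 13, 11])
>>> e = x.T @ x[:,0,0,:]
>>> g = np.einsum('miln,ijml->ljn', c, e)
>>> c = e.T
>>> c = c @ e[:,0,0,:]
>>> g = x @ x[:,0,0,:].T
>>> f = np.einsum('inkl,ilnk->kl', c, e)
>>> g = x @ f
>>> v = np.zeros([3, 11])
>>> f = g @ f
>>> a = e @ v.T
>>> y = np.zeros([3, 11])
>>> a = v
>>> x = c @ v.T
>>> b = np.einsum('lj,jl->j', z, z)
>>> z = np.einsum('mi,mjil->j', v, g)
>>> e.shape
(11, 11, 7, 11)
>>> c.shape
(11, 7, 11, 11)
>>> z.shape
(7,)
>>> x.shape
(11, 7, 11, 3)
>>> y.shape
(3, 11)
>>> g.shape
(3, 7, 11, 11)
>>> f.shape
(3, 7, 11, 11)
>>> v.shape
(3, 11)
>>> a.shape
(3, 11)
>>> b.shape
(2,)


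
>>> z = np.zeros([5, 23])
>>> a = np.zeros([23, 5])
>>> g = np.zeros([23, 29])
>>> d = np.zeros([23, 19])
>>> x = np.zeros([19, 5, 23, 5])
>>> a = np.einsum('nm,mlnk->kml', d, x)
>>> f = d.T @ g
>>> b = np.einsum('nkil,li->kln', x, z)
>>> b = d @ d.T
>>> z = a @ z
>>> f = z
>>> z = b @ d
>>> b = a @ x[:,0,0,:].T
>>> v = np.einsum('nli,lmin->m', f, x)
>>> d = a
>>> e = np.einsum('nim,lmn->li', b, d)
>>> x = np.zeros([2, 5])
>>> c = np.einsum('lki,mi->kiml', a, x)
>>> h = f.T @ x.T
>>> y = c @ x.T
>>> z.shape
(23, 19)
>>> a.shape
(5, 19, 5)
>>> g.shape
(23, 29)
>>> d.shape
(5, 19, 5)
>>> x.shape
(2, 5)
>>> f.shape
(5, 19, 23)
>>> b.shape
(5, 19, 19)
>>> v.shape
(5,)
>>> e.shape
(5, 19)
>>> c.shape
(19, 5, 2, 5)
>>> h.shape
(23, 19, 2)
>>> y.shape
(19, 5, 2, 2)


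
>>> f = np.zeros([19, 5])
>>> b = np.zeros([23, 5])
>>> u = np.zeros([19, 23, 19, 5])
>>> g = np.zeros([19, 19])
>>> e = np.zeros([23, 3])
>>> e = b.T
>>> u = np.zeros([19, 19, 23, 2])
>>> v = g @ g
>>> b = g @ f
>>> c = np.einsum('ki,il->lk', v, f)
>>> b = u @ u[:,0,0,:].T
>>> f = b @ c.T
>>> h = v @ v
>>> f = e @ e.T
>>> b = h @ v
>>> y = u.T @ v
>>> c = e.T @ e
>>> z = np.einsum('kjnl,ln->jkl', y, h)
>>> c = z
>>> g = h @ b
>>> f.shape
(5, 5)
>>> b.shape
(19, 19)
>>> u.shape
(19, 19, 23, 2)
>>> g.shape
(19, 19)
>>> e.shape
(5, 23)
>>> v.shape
(19, 19)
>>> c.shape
(23, 2, 19)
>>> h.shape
(19, 19)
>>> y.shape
(2, 23, 19, 19)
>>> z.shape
(23, 2, 19)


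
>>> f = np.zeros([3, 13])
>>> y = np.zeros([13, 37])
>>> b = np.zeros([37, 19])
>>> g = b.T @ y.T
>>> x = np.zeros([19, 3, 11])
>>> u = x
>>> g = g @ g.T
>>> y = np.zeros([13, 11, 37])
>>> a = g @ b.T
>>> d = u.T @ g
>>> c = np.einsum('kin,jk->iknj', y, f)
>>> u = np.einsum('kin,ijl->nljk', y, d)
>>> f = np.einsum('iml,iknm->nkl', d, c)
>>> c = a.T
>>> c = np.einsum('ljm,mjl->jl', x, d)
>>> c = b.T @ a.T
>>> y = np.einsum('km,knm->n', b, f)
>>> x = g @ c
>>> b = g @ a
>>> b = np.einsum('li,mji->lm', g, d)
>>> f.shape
(37, 13, 19)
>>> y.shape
(13,)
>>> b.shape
(19, 11)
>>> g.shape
(19, 19)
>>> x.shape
(19, 19)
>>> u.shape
(37, 19, 3, 13)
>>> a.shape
(19, 37)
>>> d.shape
(11, 3, 19)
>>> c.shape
(19, 19)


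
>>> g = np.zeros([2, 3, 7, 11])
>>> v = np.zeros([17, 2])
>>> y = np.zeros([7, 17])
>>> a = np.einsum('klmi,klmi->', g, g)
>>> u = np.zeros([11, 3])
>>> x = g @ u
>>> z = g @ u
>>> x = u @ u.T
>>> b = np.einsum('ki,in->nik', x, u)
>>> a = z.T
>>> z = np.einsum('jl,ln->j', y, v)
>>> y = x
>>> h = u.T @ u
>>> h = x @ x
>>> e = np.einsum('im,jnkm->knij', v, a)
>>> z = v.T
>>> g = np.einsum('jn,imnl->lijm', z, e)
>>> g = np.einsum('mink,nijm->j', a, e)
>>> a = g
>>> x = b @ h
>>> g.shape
(17,)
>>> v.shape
(17, 2)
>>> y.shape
(11, 11)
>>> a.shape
(17,)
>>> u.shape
(11, 3)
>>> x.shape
(3, 11, 11)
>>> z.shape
(2, 17)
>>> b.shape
(3, 11, 11)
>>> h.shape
(11, 11)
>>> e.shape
(3, 7, 17, 3)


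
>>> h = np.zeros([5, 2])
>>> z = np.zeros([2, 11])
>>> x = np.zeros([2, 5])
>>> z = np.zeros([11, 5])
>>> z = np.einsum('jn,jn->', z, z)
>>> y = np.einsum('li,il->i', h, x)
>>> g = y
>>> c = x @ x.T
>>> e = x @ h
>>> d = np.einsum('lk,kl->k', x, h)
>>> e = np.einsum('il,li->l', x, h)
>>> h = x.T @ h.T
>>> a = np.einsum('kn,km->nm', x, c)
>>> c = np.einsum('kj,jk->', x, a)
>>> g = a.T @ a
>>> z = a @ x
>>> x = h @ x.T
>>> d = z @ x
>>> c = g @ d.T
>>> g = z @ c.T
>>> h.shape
(5, 5)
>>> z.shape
(5, 5)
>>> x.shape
(5, 2)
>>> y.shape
(2,)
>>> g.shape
(5, 2)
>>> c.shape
(2, 5)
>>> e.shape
(5,)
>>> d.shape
(5, 2)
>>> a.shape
(5, 2)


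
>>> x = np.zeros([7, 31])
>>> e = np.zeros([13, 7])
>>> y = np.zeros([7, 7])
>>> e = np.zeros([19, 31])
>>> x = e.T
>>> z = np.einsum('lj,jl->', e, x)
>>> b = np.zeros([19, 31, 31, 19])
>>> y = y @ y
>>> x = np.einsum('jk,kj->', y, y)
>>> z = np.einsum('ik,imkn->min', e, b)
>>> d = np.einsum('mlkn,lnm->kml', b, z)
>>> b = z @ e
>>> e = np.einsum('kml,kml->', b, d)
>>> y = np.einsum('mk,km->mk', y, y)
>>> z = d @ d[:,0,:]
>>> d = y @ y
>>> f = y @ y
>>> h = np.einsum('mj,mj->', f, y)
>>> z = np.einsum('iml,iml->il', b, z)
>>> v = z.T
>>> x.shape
()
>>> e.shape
()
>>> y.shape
(7, 7)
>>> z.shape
(31, 31)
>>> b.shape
(31, 19, 31)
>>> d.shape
(7, 7)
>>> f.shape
(7, 7)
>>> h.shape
()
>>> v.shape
(31, 31)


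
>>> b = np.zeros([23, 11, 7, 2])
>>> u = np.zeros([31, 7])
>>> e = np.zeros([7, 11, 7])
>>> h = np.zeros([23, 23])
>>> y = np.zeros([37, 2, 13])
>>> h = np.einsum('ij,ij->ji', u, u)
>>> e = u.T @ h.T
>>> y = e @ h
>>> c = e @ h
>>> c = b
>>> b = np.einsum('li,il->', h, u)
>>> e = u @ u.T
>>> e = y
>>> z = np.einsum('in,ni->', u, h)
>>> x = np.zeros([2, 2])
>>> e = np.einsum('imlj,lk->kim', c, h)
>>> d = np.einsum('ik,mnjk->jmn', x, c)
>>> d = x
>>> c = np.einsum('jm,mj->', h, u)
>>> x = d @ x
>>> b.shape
()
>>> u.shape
(31, 7)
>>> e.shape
(31, 23, 11)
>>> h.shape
(7, 31)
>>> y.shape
(7, 31)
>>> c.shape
()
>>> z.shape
()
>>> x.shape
(2, 2)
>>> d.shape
(2, 2)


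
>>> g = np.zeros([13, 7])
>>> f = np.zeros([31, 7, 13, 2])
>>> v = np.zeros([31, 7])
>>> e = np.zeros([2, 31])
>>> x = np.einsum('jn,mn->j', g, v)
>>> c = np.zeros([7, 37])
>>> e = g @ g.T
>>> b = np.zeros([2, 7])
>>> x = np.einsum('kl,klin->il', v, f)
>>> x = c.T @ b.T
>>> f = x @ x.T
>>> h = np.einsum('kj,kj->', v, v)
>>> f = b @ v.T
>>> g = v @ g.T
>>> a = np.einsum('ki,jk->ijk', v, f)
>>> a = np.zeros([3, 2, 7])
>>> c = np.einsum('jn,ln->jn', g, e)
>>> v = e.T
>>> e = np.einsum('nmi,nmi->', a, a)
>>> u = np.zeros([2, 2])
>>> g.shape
(31, 13)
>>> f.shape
(2, 31)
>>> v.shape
(13, 13)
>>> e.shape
()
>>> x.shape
(37, 2)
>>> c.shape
(31, 13)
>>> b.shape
(2, 7)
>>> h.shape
()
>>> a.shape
(3, 2, 7)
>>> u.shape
(2, 2)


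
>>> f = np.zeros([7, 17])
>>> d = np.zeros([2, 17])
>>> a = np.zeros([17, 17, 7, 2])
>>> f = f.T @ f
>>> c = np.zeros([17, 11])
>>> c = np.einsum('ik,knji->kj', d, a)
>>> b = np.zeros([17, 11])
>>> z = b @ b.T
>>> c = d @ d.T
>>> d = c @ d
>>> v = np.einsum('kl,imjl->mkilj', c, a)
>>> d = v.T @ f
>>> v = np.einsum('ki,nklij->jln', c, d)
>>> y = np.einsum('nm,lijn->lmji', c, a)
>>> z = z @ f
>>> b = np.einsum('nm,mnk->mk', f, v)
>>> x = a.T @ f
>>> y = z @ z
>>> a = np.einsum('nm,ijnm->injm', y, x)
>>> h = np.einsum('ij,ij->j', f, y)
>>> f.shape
(17, 17)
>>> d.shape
(7, 2, 17, 2, 17)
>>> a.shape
(2, 17, 7, 17)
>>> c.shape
(2, 2)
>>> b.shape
(17, 7)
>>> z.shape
(17, 17)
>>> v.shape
(17, 17, 7)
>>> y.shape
(17, 17)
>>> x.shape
(2, 7, 17, 17)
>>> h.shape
(17,)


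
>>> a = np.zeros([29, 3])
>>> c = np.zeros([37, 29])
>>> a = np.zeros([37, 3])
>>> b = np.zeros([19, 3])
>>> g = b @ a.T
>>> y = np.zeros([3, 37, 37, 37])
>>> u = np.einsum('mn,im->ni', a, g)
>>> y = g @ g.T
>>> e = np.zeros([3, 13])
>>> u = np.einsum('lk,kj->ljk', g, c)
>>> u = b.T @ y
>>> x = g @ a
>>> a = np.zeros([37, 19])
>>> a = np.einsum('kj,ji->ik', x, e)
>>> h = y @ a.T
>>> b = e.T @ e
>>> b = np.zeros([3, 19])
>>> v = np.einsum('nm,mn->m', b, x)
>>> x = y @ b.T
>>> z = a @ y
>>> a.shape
(13, 19)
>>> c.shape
(37, 29)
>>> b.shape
(3, 19)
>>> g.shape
(19, 37)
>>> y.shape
(19, 19)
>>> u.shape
(3, 19)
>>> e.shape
(3, 13)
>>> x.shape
(19, 3)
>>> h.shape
(19, 13)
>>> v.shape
(19,)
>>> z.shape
(13, 19)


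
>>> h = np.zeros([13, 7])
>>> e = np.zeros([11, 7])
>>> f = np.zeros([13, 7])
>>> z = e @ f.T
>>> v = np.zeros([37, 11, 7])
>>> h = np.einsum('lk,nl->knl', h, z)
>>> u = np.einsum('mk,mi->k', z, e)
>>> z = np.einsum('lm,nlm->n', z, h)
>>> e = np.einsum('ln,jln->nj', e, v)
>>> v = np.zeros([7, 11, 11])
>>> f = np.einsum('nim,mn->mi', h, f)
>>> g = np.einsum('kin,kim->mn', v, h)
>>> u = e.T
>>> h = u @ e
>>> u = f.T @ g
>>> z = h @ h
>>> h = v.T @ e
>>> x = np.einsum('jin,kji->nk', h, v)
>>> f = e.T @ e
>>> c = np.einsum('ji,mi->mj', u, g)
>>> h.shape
(11, 11, 37)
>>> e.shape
(7, 37)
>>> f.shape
(37, 37)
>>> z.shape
(37, 37)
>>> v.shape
(7, 11, 11)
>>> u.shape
(11, 11)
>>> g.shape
(13, 11)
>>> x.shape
(37, 7)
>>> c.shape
(13, 11)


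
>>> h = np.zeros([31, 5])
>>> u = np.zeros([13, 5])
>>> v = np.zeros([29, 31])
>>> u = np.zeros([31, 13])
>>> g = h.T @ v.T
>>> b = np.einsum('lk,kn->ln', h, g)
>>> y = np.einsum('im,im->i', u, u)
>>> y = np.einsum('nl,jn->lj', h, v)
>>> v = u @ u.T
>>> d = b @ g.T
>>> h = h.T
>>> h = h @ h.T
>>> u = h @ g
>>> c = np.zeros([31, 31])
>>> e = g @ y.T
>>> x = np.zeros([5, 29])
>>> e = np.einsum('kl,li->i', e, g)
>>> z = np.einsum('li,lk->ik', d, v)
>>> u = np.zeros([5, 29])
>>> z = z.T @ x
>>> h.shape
(5, 5)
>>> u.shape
(5, 29)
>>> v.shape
(31, 31)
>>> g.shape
(5, 29)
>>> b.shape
(31, 29)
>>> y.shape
(5, 29)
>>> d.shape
(31, 5)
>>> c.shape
(31, 31)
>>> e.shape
(29,)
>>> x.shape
(5, 29)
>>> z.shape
(31, 29)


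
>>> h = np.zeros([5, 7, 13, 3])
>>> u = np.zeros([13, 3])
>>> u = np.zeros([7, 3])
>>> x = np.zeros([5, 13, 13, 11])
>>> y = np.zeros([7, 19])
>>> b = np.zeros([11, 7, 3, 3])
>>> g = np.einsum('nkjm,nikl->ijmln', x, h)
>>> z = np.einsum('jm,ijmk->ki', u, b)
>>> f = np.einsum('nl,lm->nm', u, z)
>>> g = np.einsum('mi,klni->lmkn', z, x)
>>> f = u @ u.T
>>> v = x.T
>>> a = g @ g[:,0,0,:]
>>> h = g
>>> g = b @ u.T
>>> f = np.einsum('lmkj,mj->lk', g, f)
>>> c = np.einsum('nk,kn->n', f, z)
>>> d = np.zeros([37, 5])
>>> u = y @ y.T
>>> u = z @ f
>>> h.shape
(13, 3, 5, 13)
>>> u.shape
(3, 3)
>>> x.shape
(5, 13, 13, 11)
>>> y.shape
(7, 19)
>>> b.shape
(11, 7, 3, 3)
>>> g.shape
(11, 7, 3, 7)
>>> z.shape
(3, 11)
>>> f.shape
(11, 3)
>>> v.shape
(11, 13, 13, 5)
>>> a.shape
(13, 3, 5, 13)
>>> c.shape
(11,)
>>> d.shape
(37, 5)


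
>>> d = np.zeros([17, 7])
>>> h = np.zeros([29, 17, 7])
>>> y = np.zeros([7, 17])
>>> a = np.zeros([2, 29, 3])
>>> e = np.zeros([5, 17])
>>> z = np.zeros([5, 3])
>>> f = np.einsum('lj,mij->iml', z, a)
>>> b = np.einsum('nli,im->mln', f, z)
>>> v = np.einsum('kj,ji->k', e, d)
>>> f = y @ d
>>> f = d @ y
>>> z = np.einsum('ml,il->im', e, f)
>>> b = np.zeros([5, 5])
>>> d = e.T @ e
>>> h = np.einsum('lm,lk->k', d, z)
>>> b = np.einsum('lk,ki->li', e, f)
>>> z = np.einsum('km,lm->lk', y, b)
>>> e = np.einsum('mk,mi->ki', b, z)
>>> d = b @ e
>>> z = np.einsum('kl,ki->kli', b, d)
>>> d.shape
(5, 7)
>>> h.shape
(5,)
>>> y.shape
(7, 17)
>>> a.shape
(2, 29, 3)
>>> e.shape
(17, 7)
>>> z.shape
(5, 17, 7)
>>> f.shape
(17, 17)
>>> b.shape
(5, 17)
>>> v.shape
(5,)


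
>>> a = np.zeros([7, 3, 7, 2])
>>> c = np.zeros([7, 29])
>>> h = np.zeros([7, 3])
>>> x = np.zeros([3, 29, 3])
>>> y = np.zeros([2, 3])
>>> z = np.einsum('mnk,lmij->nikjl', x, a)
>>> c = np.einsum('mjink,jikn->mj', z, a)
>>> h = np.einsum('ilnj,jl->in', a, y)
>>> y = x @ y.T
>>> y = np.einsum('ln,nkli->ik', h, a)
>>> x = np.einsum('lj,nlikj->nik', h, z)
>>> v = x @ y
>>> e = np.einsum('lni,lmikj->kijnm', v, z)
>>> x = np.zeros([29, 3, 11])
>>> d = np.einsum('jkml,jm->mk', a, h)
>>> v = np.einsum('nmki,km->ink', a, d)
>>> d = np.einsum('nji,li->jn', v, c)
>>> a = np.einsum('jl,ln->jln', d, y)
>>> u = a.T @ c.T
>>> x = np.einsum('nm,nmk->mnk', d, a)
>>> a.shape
(7, 2, 3)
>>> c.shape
(29, 7)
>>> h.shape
(7, 7)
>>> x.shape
(2, 7, 3)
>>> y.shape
(2, 3)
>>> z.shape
(29, 7, 3, 2, 7)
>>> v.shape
(2, 7, 7)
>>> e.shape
(2, 3, 7, 3, 7)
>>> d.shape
(7, 2)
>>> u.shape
(3, 2, 29)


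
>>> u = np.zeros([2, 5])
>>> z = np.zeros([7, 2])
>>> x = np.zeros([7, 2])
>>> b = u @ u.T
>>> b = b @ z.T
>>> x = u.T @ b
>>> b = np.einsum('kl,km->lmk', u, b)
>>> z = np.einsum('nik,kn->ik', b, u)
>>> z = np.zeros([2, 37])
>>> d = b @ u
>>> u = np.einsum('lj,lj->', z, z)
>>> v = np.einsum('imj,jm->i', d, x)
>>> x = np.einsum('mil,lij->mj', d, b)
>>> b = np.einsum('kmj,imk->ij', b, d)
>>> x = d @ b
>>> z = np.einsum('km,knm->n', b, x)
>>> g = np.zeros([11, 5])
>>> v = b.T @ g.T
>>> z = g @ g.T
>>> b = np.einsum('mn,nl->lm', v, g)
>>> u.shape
()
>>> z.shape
(11, 11)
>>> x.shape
(5, 7, 2)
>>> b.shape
(5, 2)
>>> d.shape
(5, 7, 5)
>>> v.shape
(2, 11)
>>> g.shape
(11, 5)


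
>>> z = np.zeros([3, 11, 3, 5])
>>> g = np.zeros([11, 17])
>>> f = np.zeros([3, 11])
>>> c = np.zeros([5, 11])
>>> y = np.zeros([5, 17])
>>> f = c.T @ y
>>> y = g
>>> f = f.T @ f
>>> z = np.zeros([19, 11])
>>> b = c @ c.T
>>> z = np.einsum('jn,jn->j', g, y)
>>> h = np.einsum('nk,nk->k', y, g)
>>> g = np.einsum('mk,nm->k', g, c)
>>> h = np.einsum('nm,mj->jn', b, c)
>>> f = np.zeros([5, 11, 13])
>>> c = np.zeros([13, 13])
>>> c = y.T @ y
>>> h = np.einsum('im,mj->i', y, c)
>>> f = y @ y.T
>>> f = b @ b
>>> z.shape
(11,)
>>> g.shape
(17,)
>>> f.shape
(5, 5)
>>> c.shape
(17, 17)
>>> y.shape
(11, 17)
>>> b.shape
(5, 5)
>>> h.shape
(11,)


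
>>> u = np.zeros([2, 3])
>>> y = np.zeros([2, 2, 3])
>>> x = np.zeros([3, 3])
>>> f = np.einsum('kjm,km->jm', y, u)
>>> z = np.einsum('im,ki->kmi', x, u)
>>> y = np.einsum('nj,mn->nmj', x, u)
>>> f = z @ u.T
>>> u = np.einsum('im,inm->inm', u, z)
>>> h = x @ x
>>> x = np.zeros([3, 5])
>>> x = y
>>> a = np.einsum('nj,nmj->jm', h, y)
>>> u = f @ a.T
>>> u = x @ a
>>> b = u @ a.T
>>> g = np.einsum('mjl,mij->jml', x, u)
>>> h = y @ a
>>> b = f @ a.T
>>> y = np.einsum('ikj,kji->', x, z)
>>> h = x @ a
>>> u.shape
(3, 2, 2)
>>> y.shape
()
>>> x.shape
(3, 2, 3)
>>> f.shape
(2, 3, 2)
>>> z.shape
(2, 3, 3)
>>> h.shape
(3, 2, 2)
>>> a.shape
(3, 2)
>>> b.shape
(2, 3, 3)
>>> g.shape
(2, 3, 3)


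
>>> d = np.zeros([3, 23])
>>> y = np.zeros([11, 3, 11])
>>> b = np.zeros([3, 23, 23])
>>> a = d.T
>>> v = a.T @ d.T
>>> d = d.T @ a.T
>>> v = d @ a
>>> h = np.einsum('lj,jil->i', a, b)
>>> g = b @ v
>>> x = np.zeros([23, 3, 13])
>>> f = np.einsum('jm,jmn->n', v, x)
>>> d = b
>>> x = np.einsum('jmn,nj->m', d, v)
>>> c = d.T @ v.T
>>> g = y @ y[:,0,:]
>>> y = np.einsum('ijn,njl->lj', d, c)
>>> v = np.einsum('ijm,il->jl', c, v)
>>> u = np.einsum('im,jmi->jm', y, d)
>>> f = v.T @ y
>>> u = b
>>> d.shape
(3, 23, 23)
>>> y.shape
(23, 23)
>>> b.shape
(3, 23, 23)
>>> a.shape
(23, 3)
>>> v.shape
(23, 3)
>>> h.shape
(23,)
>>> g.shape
(11, 3, 11)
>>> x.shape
(23,)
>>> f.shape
(3, 23)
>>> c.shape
(23, 23, 23)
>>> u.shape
(3, 23, 23)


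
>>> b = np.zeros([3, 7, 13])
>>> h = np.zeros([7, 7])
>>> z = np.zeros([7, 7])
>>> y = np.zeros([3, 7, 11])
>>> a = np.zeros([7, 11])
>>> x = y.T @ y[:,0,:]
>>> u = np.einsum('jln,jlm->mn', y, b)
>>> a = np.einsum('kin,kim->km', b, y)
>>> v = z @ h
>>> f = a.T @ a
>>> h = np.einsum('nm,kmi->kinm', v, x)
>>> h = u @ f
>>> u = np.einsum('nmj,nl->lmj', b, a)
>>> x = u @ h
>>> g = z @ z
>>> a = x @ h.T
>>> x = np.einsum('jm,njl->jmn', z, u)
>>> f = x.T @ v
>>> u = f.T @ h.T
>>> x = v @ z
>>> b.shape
(3, 7, 13)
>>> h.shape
(13, 11)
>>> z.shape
(7, 7)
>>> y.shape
(3, 7, 11)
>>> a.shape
(11, 7, 13)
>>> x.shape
(7, 7)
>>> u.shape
(7, 7, 13)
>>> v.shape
(7, 7)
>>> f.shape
(11, 7, 7)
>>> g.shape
(7, 7)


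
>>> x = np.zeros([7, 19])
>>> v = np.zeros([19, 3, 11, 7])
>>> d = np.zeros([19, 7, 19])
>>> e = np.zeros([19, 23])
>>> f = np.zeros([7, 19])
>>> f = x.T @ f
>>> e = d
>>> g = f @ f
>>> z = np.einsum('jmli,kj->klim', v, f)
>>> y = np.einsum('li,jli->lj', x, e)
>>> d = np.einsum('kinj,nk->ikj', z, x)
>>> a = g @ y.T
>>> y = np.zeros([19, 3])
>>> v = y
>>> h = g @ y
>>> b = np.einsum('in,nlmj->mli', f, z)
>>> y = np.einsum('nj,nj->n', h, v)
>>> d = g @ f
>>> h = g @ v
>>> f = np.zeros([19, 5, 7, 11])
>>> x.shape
(7, 19)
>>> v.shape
(19, 3)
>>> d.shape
(19, 19)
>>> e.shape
(19, 7, 19)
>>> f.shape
(19, 5, 7, 11)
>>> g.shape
(19, 19)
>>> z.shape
(19, 11, 7, 3)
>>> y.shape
(19,)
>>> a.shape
(19, 7)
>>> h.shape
(19, 3)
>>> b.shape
(7, 11, 19)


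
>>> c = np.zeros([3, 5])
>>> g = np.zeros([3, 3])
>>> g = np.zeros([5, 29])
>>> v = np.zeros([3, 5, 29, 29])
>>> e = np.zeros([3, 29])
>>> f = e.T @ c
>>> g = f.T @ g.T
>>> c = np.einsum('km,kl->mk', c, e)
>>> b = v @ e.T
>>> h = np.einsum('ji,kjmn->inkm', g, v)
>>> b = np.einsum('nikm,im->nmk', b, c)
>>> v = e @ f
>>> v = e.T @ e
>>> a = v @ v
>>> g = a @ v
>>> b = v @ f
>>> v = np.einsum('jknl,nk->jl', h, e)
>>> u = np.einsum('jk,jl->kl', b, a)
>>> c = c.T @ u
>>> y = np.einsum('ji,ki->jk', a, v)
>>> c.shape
(3, 29)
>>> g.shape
(29, 29)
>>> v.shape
(5, 29)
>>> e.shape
(3, 29)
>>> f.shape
(29, 5)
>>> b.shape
(29, 5)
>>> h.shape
(5, 29, 3, 29)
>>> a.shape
(29, 29)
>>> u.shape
(5, 29)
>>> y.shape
(29, 5)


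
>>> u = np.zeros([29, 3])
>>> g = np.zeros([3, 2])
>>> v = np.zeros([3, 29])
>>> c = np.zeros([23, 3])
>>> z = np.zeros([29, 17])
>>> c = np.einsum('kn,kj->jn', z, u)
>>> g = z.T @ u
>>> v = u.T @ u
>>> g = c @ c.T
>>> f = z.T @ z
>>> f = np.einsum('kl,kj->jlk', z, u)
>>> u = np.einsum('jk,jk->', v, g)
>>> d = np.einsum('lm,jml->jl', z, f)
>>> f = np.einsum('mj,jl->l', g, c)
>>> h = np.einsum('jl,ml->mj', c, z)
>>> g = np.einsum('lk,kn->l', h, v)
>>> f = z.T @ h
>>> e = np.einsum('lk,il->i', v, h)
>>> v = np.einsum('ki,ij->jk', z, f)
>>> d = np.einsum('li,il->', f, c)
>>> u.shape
()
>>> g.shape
(29,)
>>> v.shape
(3, 29)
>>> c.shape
(3, 17)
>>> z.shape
(29, 17)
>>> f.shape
(17, 3)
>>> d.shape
()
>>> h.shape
(29, 3)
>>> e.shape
(29,)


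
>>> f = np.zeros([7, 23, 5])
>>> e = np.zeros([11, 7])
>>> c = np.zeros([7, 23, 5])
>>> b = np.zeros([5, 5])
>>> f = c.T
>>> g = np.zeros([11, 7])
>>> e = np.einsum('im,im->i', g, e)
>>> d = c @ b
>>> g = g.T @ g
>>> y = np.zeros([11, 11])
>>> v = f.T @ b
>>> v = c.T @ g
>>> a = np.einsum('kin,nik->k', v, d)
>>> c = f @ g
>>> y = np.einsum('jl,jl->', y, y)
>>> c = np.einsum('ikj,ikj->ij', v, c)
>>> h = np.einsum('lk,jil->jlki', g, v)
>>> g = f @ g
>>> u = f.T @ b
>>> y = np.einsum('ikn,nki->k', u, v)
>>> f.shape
(5, 23, 7)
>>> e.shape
(11,)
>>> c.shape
(5, 7)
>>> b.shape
(5, 5)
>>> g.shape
(5, 23, 7)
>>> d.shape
(7, 23, 5)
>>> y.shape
(23,)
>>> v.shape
(5, 23, 7)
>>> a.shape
(5,)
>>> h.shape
(5, 7, 7, 23)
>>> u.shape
(7, 23, 5)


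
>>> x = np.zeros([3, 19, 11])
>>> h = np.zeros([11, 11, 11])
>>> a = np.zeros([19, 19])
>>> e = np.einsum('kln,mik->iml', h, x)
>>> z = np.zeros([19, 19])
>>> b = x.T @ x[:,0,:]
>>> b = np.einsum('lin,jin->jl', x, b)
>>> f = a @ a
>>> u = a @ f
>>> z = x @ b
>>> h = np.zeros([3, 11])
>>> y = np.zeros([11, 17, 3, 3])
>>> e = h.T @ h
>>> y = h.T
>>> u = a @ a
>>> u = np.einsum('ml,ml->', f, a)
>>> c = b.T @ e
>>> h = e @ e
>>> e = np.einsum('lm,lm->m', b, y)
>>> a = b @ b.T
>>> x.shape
(3, 19, 11)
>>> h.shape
(11, 11)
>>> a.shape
(11, 11)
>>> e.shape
(3,)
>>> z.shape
(3, 19, 3)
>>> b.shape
(11, 3)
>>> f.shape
(19, 19)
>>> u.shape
()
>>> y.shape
(11, 3)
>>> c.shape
(3, 11)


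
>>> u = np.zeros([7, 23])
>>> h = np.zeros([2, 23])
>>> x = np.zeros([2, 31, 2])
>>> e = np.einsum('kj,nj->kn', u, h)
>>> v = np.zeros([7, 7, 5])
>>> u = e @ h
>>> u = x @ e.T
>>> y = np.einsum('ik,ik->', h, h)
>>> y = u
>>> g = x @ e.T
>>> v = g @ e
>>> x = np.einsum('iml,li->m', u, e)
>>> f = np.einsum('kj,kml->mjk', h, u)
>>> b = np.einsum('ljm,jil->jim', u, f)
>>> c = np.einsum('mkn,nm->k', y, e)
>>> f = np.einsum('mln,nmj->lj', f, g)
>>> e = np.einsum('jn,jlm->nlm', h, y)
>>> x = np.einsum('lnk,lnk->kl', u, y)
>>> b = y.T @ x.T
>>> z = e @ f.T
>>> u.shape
(2, 31, 7)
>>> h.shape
(2, 23)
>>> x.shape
(7, 2)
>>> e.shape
(23, 31, 7)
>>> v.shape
(2, 31, 2)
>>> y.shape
(2, 31, 7)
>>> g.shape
(2, 31, 7)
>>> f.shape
(23, 7)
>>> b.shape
(7, 31, 7)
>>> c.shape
(31,)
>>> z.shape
(23, 31, 23)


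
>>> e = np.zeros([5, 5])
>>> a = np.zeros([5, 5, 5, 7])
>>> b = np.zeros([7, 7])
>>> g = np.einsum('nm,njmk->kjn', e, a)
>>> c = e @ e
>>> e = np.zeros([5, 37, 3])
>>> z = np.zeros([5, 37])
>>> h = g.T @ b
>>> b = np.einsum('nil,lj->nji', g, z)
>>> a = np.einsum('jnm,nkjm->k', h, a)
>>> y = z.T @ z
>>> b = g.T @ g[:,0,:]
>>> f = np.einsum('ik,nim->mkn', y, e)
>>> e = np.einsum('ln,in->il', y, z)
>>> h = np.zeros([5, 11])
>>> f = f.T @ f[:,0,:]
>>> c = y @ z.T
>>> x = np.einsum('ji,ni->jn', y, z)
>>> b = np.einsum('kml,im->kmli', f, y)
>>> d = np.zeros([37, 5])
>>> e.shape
(5, 37)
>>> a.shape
(5,)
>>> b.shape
(5, 37, 5, 37)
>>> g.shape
(7, 5, 5)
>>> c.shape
(37, 5)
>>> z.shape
(5, 37)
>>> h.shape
(5, 11)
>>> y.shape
(37, 37)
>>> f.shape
(5, 37, 5)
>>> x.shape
(37, 5)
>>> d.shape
(37, 5)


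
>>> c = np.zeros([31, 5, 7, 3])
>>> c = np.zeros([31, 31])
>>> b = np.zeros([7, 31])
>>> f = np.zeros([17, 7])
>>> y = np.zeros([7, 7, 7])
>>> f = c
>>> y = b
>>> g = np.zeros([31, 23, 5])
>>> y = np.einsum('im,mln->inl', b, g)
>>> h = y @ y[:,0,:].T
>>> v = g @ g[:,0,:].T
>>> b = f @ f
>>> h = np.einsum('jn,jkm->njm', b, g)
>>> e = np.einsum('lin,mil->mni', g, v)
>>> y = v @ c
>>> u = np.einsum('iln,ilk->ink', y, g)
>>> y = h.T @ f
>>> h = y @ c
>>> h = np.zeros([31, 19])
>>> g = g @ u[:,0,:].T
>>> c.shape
(31, 31)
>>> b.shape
(31, 31)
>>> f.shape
(31, 31)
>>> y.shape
(5, 31, 31)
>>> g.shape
(31, 23, 31)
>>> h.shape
(31, 19)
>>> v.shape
(31, 23, 31)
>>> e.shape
(31, 5, 23)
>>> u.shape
(31, 31, 5)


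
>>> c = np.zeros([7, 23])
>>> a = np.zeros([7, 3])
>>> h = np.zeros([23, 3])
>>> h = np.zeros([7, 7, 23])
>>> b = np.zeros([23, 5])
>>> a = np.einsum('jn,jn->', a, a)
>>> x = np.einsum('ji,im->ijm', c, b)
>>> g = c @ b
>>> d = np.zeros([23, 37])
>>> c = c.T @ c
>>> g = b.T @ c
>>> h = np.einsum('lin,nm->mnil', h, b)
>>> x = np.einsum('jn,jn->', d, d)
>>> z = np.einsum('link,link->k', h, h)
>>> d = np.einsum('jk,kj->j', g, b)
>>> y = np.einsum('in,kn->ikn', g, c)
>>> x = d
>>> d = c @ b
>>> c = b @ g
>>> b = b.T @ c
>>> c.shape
(23, 23)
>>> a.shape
()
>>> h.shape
(5, 23, 7, 7)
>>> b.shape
(5, 23)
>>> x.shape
(5,)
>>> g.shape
(5, 23)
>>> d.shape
(23, 5)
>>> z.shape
(7,)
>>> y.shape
(5, 23, 23)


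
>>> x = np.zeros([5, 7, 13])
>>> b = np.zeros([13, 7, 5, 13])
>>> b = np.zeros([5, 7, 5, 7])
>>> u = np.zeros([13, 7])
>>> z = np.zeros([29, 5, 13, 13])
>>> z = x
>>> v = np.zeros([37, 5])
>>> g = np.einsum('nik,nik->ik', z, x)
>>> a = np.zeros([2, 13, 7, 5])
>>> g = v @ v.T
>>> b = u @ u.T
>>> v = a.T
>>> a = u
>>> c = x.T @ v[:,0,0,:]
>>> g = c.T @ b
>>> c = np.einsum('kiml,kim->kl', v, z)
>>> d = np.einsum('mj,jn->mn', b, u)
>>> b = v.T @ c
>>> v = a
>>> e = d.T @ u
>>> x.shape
(5, 7, 13)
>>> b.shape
(2, 13, 7, 2)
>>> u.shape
(13, 7)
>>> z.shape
(5, 7, 13)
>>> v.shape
(13, 7)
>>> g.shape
(2, 7, 13)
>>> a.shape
(13, 7)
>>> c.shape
(5, 2)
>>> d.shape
(13, 7)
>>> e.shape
(7, 7)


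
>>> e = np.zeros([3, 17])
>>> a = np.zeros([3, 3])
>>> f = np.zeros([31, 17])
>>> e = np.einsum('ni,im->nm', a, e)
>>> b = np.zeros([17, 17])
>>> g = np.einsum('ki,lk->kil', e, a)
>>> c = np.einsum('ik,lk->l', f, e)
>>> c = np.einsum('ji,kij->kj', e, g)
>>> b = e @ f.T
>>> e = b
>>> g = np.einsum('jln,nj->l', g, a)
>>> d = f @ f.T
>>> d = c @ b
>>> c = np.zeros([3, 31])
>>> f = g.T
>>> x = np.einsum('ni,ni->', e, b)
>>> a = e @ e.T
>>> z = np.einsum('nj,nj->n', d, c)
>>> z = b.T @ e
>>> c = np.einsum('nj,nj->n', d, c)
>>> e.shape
(3, 31)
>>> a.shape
(3, 3)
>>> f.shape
(17,)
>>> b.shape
(3, 31)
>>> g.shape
(17,)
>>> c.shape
(3,)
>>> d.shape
(3, 31)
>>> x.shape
()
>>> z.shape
(31, 31)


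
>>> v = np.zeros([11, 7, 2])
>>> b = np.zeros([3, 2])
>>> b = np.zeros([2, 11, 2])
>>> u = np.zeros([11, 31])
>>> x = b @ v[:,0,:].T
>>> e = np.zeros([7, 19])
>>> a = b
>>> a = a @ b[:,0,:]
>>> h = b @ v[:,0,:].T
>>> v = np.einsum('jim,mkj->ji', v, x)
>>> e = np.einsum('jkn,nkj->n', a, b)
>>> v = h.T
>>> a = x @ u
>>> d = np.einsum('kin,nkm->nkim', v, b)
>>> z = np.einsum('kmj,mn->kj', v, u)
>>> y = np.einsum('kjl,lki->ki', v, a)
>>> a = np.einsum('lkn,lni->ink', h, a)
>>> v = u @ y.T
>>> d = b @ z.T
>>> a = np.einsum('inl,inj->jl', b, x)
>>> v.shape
(11, 11)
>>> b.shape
(2, 11, 2)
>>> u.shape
(11, 31)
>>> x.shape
(2, 11, 11)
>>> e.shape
(2,)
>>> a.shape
(11, 2)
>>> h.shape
(2, 11, 11)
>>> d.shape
(2, 11, 11)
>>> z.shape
(11, 2)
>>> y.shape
(11, 31)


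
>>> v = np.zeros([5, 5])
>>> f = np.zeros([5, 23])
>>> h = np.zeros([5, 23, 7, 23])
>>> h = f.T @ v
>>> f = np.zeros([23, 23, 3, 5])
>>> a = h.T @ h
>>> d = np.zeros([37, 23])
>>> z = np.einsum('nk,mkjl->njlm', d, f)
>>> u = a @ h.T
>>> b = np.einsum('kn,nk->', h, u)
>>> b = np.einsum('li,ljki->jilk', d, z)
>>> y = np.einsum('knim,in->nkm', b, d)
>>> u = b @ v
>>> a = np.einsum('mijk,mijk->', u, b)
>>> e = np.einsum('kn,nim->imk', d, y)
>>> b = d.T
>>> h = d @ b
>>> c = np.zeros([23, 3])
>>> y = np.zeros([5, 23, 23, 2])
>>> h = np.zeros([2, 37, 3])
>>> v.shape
(5, 5)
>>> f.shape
(23, 23, 3, 5)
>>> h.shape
(2, 37, 3)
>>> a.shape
()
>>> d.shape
(37, 23)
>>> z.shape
(37, 3, 5, 23)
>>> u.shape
(3, 23, 37, 5)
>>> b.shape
(23, 37)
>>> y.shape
(5, 23, 23, 2)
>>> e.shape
(3, 5, 37)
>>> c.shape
(23, 3)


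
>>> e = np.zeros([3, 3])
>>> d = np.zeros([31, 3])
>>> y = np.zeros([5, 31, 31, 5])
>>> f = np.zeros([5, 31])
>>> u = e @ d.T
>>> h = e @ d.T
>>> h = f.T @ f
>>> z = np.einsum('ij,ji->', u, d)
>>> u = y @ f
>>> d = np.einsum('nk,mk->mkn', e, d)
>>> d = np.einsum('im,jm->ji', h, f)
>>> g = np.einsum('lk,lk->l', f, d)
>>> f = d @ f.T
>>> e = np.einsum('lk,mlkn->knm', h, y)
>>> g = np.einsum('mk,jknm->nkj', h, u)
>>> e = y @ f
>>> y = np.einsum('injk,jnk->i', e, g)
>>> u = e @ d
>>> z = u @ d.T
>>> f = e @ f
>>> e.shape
(5, 31, 31, 5)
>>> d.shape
(5, 31)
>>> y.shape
(5,)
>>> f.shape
(5, 31, 31, 5)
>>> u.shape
(5, 31, 31, 31)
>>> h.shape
(31, 31)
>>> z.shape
(5, 31, 31, 5)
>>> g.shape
(31, 31, 5)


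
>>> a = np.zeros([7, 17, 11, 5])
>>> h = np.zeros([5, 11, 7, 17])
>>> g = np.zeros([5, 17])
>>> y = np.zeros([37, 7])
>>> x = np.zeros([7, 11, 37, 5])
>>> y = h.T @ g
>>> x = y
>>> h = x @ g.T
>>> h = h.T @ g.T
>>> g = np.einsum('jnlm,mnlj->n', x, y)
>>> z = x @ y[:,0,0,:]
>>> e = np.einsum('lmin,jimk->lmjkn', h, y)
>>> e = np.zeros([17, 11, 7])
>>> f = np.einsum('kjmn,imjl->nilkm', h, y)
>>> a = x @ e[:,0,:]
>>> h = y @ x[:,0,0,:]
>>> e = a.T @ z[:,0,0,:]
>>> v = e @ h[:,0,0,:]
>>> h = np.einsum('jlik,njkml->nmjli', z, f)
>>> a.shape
(17, 7, 11, 7)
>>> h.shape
(5, 5, 17, 7, 11)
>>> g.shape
(7,)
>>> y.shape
(17, 7, 11, 17)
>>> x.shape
(17, 7, 11, 17)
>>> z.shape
(17, 7, 11, 17)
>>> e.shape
(7, 11, 7, 17)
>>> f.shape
(5, 17, 17, 5, 7)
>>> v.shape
(7, 11, 7, 17)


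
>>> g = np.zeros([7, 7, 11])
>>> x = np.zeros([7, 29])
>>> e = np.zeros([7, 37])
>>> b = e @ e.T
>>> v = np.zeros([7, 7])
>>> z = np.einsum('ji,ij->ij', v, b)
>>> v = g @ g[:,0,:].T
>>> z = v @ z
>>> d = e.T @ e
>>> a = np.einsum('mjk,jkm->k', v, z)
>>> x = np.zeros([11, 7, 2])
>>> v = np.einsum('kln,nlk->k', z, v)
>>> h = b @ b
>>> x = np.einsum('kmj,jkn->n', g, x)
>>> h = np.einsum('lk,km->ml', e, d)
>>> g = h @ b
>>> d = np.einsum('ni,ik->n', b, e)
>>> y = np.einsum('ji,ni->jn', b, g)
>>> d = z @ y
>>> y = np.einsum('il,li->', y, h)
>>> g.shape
(37, 7)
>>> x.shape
(2,)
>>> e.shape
(7, 37)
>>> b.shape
(7, 7)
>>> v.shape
(7,)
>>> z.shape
(7, 7, 7)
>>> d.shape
(7, 7, 37)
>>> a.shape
(7,)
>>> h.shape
(37, 7)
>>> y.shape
()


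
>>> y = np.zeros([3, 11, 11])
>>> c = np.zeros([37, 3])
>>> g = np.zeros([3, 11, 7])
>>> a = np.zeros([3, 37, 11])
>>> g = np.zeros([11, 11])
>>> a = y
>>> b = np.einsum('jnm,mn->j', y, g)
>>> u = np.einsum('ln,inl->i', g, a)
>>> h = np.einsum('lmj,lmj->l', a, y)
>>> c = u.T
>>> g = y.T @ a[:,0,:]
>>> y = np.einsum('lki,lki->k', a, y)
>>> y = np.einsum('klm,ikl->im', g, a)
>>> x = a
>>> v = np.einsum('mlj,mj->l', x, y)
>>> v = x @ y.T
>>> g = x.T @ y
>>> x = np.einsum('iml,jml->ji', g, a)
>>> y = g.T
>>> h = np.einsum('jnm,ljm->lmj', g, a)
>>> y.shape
(11, 11, 11)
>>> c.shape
(3,)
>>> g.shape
(11, 11, 11)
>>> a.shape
(3, 11, 11)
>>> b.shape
(3,)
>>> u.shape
(3,)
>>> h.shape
(3, 11, 11)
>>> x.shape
(3, 11)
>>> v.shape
(3, 11, 3)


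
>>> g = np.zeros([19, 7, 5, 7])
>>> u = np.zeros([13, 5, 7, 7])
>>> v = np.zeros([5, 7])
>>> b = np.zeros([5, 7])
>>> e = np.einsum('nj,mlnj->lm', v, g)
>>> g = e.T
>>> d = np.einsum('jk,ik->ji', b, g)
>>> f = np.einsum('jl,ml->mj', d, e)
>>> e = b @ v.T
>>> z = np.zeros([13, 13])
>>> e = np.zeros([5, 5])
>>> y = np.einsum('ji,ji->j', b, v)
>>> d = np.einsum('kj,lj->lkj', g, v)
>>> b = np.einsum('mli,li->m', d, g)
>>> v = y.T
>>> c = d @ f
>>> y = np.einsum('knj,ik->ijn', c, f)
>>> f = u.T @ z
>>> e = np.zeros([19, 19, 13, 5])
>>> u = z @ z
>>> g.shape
(19, 7)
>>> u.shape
(13, 13)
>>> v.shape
(5,)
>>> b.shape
(5,)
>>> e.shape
(19, 19, 13, 5)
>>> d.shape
(5, 19, 7)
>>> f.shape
(7, 7, 5, 13)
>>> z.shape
(13, 13)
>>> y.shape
(7, 5, 19)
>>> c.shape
(5, 19, 5)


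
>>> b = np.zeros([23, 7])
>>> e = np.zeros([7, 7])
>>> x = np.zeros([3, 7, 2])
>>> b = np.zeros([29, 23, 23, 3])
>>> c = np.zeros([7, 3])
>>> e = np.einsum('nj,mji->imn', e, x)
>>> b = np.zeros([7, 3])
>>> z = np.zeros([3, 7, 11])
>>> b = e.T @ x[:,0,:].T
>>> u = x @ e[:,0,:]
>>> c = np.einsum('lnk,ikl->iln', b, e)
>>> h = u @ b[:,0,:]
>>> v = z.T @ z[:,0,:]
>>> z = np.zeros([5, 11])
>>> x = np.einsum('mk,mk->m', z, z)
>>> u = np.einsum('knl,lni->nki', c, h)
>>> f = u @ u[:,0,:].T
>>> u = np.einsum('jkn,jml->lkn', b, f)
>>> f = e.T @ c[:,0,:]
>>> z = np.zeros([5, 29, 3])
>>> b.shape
(7, 3, 3)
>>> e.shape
(2, 3, 7)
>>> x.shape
(5,)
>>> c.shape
(2, 7, 3)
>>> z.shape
(5, 29, 3)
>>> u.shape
(7, 3, 3)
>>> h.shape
(3, 7, 3)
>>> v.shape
(11, 7, 11)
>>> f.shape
(7, 3, 3)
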